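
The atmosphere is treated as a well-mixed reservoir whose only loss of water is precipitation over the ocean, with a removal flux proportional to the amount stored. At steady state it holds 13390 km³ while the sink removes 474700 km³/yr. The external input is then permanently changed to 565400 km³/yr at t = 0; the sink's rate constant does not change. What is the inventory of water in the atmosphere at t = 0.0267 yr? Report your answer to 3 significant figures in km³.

The sink rate constant is k = F₀/M₀ = 474700/13390 = 35.45 yr⁻¹.
Solving dM/dt = F₁ − kM with M(0) = M₀ gives M(t) = F₁/k + (M₀ − F₁/k)·e^(−kt).
F₁/k = 565400/35.45 = 15948 km³; kt = 35.45 × 0.0267 = 0.9466, e^(−kt) = 0.3881.
M(0.0267) = 15948 + (13390 − 15948) × 0.3881 = 15948 − 992.8 = 14956 km³.

15000 km³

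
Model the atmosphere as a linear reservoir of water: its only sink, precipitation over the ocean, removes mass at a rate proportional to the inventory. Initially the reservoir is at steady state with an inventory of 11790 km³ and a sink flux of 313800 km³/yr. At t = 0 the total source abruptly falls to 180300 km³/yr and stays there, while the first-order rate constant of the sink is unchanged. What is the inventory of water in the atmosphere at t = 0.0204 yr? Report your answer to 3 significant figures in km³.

τ = M₀/F₀ = 11790/313800 = 0.03757 yr; rate constant k = 1/τ.
New steady state M_∞ = F₁/k = F₁·τ = 180300 × 0.03757 = 6774.2 km³.
M(t) = M_∞ + (M₀ − M_∞)·e^(−t/τ); t/τ = 0.0204/0.03757 = 0.5430, so e^(−t/τ) = 0.5810.
M(t) = 6774.2 + 5016 × 0.5810 = 9688.5 km³.

9690 km³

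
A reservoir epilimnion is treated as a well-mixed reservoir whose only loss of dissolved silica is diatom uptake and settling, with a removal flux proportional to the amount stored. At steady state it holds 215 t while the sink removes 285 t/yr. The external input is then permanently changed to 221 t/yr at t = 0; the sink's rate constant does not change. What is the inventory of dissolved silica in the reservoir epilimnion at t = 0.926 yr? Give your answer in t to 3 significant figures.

τ = M₀/F₀ = 215/285 = 0.7544 yr; rate constant k = 1/τ.
New steady state M_∞ = F₁/k = F₁·τ = 221 × 0.7544 = 166.72 t.
M(t) = M_∞ + (M₀ − M_∞)·e^(−t/τ); t/τ = 0.926/0.7544 = 1.227, so e^(−t/τ) = 0.2930.
M(t) = 166.72 + 48.28 × 0.2930 = 180.87 t.

181 t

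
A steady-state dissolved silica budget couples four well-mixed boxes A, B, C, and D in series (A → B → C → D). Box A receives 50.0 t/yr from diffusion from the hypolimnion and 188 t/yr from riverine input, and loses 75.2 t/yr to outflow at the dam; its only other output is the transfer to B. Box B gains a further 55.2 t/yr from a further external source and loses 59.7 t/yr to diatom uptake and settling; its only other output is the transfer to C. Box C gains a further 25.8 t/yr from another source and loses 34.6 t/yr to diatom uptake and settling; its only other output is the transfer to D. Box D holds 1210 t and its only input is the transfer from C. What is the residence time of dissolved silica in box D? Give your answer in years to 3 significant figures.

Box A: F(A→B) = (50.0 + 188) − 75.2 = 162.80 t/yr.
Box B: F(B→C) = (162.80 + 55.2) − 59.7 = 158.30 t/yr.
Box C: F(C→D) = (158.30 + 25.8) − 34.6 = 149.50 t/yr.
Box D throughput = its input = 149.50 t/yr; τ = 1210 / 149.50 = 8.094 yr.

8.09 yr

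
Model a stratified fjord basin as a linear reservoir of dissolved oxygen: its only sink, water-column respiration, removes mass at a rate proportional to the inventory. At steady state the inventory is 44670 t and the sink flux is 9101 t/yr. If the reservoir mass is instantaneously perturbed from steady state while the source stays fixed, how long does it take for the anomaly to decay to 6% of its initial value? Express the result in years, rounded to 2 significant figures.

For a linear reservoir the anomaly decays as exp(−t/τ) with τ = M/F = 44670/9101 = 4.908 yr.
exp(−t/τ) = 0.06 ⇒ t = −τ ln(0.06) = 4.908 × 2.813 = 13.81 yr.

14 yr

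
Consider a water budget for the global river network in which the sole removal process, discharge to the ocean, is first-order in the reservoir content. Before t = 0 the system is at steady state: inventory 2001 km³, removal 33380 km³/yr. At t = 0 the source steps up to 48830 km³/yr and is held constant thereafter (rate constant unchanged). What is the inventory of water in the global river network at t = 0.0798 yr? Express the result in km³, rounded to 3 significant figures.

2680 km³

τ = M₀/F₀ = 2001/33380 = 0.05995 yr; rate constant k = 1/τ.
New steady state M_∞ = F₁/k = F₁·τ = 48830 × 0.05995 = 2927.2 km³.
M(t) = M_∞ + (M₀ − M_∞)·e^(−t/τ); t/τ = 0.0798/0.05995 = 1.331, so e^(−t/τ) = 0.2642.
M(t) = 2927.2 − 926.2 × 0.2642 = 2682.5 km³.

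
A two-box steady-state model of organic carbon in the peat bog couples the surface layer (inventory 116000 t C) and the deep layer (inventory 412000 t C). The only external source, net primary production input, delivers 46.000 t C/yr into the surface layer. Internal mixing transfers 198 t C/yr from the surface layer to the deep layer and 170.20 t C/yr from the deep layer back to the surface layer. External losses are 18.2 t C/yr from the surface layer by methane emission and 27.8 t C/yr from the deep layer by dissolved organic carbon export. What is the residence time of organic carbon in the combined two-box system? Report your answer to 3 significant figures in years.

Residence time in the combined system uses the total inventory and the total *external* removal — internal exchanges between the two boxes cancel.
M_total = 116000 + 412000 = 528000 t C.
ΣF_external_out = 18.2 + 27.8 = 46.000 t C/yr.
τ = M_total / ΣF_ext = 528000 / 46.000 = 11480 yr.

11500 yr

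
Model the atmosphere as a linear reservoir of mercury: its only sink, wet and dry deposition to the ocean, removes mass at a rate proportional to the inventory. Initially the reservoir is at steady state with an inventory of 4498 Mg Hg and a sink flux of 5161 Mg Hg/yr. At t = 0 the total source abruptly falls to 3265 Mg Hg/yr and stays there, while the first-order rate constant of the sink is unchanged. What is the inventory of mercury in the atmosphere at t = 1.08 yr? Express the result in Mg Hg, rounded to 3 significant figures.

Residence time τ = M₀/F₀ = 0.8715 yr. The eventual steady state is M_∞ = M₀·(F₁/F₀) = 4498 × 3265/5161 = 2845.6 Mg Hg.
The anomaly ΔM(t) = M(t) − M_∞ decays as ΔM₀·e^(−t/τ) with ΔM₀ = 4498 − 2845.6 = 1652 Mg Hg.
At t = 1.08 yr, e^(−t/τ) = e^(−1.239) = 0.2896, so ΔM = 478.6 Mg Hg and M = 2845.6 + 478.6 = 3324.1 Mg Hg.

3320 Mg Hg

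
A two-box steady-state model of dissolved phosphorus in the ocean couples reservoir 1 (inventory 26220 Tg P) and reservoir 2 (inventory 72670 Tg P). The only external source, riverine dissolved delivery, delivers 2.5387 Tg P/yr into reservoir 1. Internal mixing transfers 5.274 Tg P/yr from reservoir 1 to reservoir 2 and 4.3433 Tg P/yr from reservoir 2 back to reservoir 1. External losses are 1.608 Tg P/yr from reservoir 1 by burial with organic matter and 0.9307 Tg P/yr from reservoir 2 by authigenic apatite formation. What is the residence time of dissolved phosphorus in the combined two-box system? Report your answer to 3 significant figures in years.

Treat the two boxes together as one reservoir: the mixing fluxes between them are internal recycling, so τ = ΣM / Σ(external losses).
M_total = 26220 + 72670 = 98890 Tg P.
ΣF_external_out = 1.608 + 0.9307 = 2.5387 Tg P/yr.
τ = M_total / ΣF_ext = 98890 / 2.5387 = 38950 yr.

39000 yr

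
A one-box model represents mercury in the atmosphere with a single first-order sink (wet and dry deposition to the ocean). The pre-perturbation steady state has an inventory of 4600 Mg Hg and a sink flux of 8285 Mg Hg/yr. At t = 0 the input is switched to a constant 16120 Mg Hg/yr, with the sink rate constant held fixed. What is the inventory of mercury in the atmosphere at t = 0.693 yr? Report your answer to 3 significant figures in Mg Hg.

Residence time τ = M₀/F₀ = 0.5552 yr. The eventual steady state is M_∞ = M₀·(F₁/F₀) = 4600 × 16120/8285 = 8950.2 Mg Hg.
The anomaly ΔM(t) = M(t) − M_∞ decays as ΔM₀·e^(−t/τ) with ΔM₀ = 4600 − 8950.2 = −4350 Mg Hg.
At t = 0.693 yr, e^(−t/τ) = e^(−1.248) = 0.2870, so ΔM = −1249 Mg Hg and M = 8950.2 − 1249 = 7701.5 Mg Hg.

7700 Mg Hg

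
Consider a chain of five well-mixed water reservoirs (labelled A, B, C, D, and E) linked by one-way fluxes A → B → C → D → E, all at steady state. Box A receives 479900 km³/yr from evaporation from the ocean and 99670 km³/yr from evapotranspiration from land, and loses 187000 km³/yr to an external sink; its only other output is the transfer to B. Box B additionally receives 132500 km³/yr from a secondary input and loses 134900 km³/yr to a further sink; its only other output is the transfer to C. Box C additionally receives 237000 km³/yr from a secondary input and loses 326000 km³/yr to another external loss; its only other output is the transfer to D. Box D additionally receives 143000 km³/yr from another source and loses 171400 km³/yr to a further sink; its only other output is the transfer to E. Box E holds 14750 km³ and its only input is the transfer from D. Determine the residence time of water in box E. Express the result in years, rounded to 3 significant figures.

0.0541 yr

Box A: F(A→B) = (479900 + 99670) − 187000 = 392570 km³/yr.
Box B: F(B→C) = (392570 + 132500) − 134900 = 390170 km³/yr.
Box C: F(C→D) = (390170 + 237000) − 326000 = 301170 km³/yr.
Box D: F(D→E) = (301170 + 143000) − 171400 = 272770 km³/yr.
Box E throughput = its input = 272770 km³/yr; τ = 14750 / 272770 = 0.05407 yr.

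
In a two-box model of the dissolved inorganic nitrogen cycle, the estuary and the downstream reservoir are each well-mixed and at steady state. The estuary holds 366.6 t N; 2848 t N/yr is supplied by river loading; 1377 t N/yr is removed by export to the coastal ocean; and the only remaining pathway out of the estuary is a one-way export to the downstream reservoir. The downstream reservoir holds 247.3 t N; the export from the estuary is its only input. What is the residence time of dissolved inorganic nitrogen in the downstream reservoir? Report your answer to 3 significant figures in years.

0.168 yr

Balance the estuary: ΣF_in = 2848.0 t N/yr.
Export to the downstream reservoir = ΣF_in − (1377) = 1471.0 t N/yr.
At steady state the output of the downstream reservoir equals its input, 1471.0 t N/yr.
τ = M / F = 247.3 / 1471.0 = 0.1681 yr.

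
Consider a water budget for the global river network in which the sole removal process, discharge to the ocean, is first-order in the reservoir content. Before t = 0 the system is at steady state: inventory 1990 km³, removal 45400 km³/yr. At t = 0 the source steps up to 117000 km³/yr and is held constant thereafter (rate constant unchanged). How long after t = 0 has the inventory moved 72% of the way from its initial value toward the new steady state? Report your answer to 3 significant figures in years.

0.0558 yr

τ = M₀/F₀ = 1990/45400 = 0.04383 yr.
The remaining gap fraction is e^(−t/τ); 72% covered ⇒ e^(−t/τ) = 0.280.
t = −τ ln(0.280) = 0.04383 × 1.273 = 0.05580 yr.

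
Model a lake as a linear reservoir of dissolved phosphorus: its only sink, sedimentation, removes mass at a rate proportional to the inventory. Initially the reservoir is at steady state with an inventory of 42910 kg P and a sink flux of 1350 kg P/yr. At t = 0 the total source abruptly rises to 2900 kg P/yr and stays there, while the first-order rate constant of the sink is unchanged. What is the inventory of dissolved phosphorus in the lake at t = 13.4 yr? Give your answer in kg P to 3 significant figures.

59900 kg P

The sink rate constant is k = F₀/M₀ = 1350/42910 = 0.03146 yr⁻¹.
Solving dM/dt = F₁ − kM with M(0) = M₀ gives M(t) = F₁/k + (M₀ − F₁/k)·e^(−kt).
F₁/k = 2900/0.03146 = 92177 kg P; kt = 0.03146 × 13.4 = 0.4216, e^(−kt) = 0.6560.
M(13.4) = 92177 + (42910 − 92177) × 0.6560 = 92177 − 32320 = 59857 kg P.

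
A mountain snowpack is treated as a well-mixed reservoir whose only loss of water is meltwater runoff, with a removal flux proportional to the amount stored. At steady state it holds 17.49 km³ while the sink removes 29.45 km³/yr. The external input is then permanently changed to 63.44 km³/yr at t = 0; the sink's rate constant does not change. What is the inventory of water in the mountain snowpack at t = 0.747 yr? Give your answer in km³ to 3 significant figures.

31.9 km³

τ = M₀/F₀ = 17.49/29.45 = 0.5939 yr; rate constant k = 1/τ.
New steady state M_∞ = F₁/k = F₁·τ = 63.44 × 0.5939 = 37.676 km³.
M(t) = M_∞ + (M₀ − M_∞)·e^(−t/τ); t/τ = 0.747/0.5939 = 1.258, so e^(−t/τ) = 0.2843.
M(t) = 37.676 − 20.19 × 0.2843 = 31.938 km³.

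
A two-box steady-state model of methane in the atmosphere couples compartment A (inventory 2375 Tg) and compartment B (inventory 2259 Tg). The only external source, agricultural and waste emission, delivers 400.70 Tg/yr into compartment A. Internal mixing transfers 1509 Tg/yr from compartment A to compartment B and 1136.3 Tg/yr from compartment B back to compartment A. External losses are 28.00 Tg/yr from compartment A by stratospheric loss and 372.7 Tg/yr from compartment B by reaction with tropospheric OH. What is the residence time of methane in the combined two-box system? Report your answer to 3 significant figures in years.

Residence time in the combined system uses the total inventory and the total *external* removal — internal exchanges between the two boxes cancel.
M_total = 2375 + 2259 = 4634.0 Tg.
ΣF_external_out = 28.00 + 372.7 = 400.70 Tg/yr.
τ = M_total / ΣF_ext = 4634.0 / 400.70 = 11.56 yr.

11.6 yr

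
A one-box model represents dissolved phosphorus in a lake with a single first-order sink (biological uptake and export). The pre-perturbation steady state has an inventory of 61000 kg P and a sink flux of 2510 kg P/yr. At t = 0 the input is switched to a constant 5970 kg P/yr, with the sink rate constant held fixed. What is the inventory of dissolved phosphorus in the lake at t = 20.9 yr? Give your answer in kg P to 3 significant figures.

110000 kg P

Residence time τ = M₀/F₀ = 24.30 yr. The eventual steady state is M_∞ = M₀·(F₁/F₀) = 61000 × 5970/2510 = 145090 kg P.
The anomaly ΔM(t) = M(t) − M_∞ decays as ΔM₀·e^(−t/τ) with ΔM₀ = 61000 − 145090 = −84090 kg P.
At t = 20.9 yr, e^(−t/τ) = e^(−0.8600) = 0.4232, so ΔM = −35580 kg P and M = 145090 − 35580 = 109500 kg P.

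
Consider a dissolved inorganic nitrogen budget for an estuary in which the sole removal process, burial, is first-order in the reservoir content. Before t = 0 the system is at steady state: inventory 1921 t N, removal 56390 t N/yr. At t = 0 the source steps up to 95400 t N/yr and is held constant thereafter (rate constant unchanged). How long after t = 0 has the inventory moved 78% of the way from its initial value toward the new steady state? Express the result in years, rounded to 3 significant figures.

τ = M₀/F₀ = 1921/56390 = 0.03407 yr.
The remaining gap fraction is e^(−t/τ); 78% covered ⇒ e^(−t/τ) = 0.220.
t = −τ ln(0.220) = 0.03407 × 1.514 = 0.05158 yr.

0.0516 yr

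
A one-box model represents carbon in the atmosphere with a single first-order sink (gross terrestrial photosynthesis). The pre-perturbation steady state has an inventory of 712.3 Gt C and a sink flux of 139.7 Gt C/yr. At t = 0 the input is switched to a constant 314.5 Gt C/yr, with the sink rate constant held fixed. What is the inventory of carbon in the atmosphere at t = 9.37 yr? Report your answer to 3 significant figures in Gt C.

The sink rate constant is k = F₀/M₀ = 139.7/712.3 = 0.1961 yr⁻¹.
Solving dM/dt = F₁ − kM with M(0) = M₀ gives M(t) = F₁/k + (M₀ − F₁/k)·e^(−kt).
F₁/k = 314.5/0.1961 = 1603.6 Gt C; kt = 0.1961 × 9.37 = 1.838, e^(−kt) = 0.1592.
M(9.37) = 1603.6 + (712.3 − 1603.6) × 0.1592 = 1603.6 − 141.9 = 1461.7 Gt C.

1460 Gt C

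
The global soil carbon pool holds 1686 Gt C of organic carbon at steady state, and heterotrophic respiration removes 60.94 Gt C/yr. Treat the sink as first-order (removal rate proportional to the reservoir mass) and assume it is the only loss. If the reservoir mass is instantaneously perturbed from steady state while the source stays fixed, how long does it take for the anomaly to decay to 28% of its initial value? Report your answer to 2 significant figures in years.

35 yr

For a linear reservoir the anomaly decays as exp(−t/τ) with τ = M/F = 1686/60.94 = 27.67 yr.
exp(−t/τ) = 0.28 ⇒ t = −τ ln(0.28) = 27.67 × 1.273 = 35.22 yr.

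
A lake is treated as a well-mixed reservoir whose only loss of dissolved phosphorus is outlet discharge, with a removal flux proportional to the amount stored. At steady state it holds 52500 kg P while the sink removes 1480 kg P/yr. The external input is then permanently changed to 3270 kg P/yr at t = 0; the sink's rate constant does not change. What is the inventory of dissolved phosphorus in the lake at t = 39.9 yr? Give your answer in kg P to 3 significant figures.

The sink rate constant is k = F₀/M₀ = 1480/52500 = 0.02819 yr⁻¹.
Solving dM/dt = F₁ − kM with M(0) = M₀ gives M(t) = F₁/k + (M₀ − F₁/k)·e^(−kt).
F₁/k = 3270/0.02819 = 116000 kg P; kt = 0.02819 × 39.9 = 1.125, e^(−kt) = 0.3247.
M(39.9) = 116000 + (52500 − 116000) × 0.3247 = 116000 − 20620 = 95378 kg P.

95400 kg P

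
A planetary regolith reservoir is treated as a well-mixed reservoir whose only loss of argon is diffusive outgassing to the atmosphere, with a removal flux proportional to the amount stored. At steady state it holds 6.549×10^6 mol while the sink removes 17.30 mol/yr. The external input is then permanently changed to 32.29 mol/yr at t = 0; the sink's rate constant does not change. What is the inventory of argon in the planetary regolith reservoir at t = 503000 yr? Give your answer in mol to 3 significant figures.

1.07×10^7 mol

Residence time τ = M₀/F₀ = 378600 yr. The eventual steady state is M_∞ = M₀·(F₁/F₀) = 6.549×10^6 × 32.29/17.30 = 1.2224×10^7 mol.
The anomaly ΔM(t) = M(t) − M_∞ decays as ΔM₀·e^(−t/τ) with ΔM₀ = 6.549×10^6 − 1.2224×10^7 = −5.675×10^6 mol.
At t = 503000 yr, e^(−t/τ) = e^(−1.329) = 0.2648, so ΔM = −1.503×10^6 mol and M = 1.2224×10^7 − 1.503×10^6 = 1.0721×10^7 mol.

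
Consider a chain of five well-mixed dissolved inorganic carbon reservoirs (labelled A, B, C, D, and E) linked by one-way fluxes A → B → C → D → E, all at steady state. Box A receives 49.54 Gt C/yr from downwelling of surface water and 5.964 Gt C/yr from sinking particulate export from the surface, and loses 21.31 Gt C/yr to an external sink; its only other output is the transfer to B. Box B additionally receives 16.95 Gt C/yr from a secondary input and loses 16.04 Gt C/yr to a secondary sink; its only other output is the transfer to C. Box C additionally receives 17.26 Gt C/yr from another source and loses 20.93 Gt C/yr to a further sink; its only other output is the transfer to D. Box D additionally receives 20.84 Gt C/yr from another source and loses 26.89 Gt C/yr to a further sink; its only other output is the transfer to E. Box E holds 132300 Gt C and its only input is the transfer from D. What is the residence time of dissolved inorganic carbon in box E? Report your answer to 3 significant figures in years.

Box A: F(A→B) = (49.54 + 5.964) − 21.31 = 34.194 Gt C/yr.
Box B: F(B→C) = (34.194 + 16.95) − 16.04 = 35.104 Gt C/yr.
Box C: F(C→D) = (35.104 + 17.26) − 20.93 = 31.434 Gt C/yr.
Box D: F(D→E) = (31.434 + 20.84) − 26.89 = 25.384 Gt C/yr.
Box E throughput = its input = 25.384 Gt C/yr; τ = 132300 / 25.384 = 5212 yr.

5210 yr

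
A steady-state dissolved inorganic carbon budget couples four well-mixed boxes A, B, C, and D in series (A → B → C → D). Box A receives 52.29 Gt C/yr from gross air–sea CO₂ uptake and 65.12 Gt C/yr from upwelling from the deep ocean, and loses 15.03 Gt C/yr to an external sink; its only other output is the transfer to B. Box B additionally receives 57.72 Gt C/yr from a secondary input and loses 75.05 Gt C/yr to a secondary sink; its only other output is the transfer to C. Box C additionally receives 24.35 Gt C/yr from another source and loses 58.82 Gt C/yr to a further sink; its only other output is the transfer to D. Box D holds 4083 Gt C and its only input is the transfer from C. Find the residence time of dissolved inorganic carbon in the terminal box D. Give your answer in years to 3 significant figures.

Box A: F(A→B) = (52.29 + 65.12) − 15.03 = 102.38 Gt C/yr.
Box B: F(B→C) = (102.38 + 57.72) − 75.05 = 85.050 Gt C/yr.
Box C: F(C→D) = (85.050 + 24.35) − 58.82 = 50.580 Gt C/yr.
Box D throughput = its input = 50.580 Gt C/yr; τ = 4083 / 50.580 = 80.72 yr.

80.7 yr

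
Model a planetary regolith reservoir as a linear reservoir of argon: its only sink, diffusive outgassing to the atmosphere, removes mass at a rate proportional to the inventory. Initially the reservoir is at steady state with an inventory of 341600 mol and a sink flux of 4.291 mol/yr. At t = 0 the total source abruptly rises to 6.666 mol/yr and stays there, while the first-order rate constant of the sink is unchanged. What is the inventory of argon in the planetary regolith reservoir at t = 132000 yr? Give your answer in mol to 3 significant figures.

495000 mol

τ = M₀/F₀ = 341600/4.291 = 79610 yr; rate constant k = 1/τ.
New steady state M_∞ = F₁/k = F₁·τ = 6.666 × 79610 = 530670 mol.
M(t) = M_∞ + (M₀ − M_∞)·e^(−t/τ); t/τ = 132000/79610 = 1.658, so e^(−t/τ) = 0.1905.
M(t) = 530670 − 189100 × 0.1905 = 494650 mol.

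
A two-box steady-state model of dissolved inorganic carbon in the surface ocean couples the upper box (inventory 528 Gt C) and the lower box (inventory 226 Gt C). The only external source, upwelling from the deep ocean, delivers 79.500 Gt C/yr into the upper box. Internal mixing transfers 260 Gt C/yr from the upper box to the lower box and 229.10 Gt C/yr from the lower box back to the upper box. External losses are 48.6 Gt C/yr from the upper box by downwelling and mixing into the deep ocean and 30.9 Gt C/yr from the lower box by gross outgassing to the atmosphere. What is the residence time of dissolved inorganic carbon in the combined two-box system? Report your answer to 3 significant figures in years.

9.48 yr

For the system as a whole, the A↔B exchange is internal and contributes nothing to the throughput; only the external sinks remove mass.
M_total = 528 + 226 = 754.00 Gt C.
ΣF_external_out = 48.6 + 30.9 = 79.500 Gt C/yr.
τ = M_total / ΣF_ext = 754.00 / 79.500 = 9.484 yr.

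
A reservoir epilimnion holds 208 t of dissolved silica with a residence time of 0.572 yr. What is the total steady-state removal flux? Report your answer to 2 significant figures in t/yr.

F = M / τ = 208 / 0.572 = 363.6 t/yr.

360 t/yr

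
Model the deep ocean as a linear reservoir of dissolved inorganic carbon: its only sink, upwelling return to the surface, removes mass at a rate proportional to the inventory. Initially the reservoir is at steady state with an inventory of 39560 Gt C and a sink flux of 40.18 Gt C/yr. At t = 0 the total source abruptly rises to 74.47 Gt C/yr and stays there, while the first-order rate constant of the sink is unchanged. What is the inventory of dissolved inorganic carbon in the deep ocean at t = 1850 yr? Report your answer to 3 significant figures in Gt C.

68200 Gt C

τ = M₀/F₀ = 39560/40.18 = 984.6 yr; rate constant k = 1/τ.
New steady state M_∞ = F₁/k = F₁·τ = 74.47 × 984.6 = 73321 Gt C.
M(t) = M_∞ + (M₀ − M_∞)·e^(−t/τ); t/τ = 1850/984.6 = 1.879, so e^(−t/τ) = 0.1527.
M(t) = 73321 − 33760 × 0.1527 = 68164 Gt C.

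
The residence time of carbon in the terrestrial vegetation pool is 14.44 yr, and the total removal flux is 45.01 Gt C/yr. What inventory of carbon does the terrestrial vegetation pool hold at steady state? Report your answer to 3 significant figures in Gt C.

τ = M/F ⇒ M = τ × F = 14.44 × 45.01 = 649.9 Gt C.

650 Gt C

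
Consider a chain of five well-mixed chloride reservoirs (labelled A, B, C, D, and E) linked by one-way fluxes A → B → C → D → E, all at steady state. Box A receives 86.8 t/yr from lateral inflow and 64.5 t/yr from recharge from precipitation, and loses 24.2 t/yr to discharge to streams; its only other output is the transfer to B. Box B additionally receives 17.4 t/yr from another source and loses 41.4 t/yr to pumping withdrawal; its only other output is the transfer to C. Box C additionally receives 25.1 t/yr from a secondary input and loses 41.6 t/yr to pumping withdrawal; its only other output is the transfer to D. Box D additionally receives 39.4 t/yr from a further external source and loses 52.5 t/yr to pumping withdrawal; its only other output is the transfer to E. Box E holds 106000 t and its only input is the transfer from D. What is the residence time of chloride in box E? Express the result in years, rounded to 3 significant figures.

1440 yr

Box A: F(A→B) = (86.8 + 64.5) − 24.2 = 127.10 t/yr.
Box B: F(B→C) = (127.10 + 17.4) − 41.4 = 103.10 t/yr.
Box C: F(C→D) = (103.10 + 25.1) − 41.6 = 86.600 t/yr.
Box D: F(D→E) = (86.600 + 39.4) − 52.5 = 73.500 t/yr.
Box E throughput = its input = 73.500 t/yr; τ = 106000 / 73.500 = 1442 yr.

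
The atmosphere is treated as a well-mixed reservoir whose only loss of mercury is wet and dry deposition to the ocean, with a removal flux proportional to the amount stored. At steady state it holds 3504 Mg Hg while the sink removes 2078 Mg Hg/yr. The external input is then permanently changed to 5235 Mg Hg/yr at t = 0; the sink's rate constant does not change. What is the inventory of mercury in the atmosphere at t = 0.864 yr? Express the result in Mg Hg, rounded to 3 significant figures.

The sink rate constant is k = F₀/M₀ = 2078/3504 = 0.5930 yr⁻¹.
Solving dM/dt = F₁ − kM with M(0) = M₀ gives M(t) = F₁/k + (M₀ − F₁/k)·e^(−kt).
F₁/k = 5235/0.5930 = 8827.4 Mg Hg; kt = 0.5930 × 0.864 = 0.5124, e^(−kt) = 0.5991.
M(0.864) = 8827.4 + (3504 − 8827.4) × 0.5991 = 8827.4 − 3189 = 5638.4 Mg Hg.

5640 Mg Hg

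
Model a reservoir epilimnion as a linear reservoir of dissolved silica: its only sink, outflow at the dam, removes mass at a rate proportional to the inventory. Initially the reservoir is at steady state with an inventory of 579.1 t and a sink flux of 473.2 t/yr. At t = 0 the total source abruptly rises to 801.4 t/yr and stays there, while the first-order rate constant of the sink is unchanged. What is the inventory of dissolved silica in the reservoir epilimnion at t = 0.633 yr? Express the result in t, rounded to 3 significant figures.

741 t

The sink rate constant is k = F₀/M₀ = 473.2/579.1 = 0.8171 yr⁻¹.
Solving dM/dt = F₁ − kM with M(0) = M₀ gives M(t) = F₁/k + (M₀ − F₁/k)·e^(−kt).
F₁/k = 801.4/0.8171 = 980.75 t; kt = 0.8171 × 0.633 = 0.5172, e^(−kt) = 0.5962.
M(0.633) = 980.75 + (579.1 − 980.75) × 0.5962 = 980.75 − 239.4 = 741.30 t.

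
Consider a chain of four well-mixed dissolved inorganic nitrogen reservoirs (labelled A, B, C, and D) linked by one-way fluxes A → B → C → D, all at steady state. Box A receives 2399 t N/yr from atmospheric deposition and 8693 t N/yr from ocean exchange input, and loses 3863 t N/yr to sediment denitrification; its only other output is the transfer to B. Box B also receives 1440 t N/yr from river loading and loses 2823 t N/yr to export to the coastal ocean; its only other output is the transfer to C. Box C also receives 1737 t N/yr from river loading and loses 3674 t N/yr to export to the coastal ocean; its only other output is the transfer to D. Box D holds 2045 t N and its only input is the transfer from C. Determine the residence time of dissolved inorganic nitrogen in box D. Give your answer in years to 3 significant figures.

0.523 yr

Box A: F(A→B) = (2399 + 8693) − 3863 = 7229.0 t N/yr.
Box B: F(B→C) = (7229.0 + 1440) − 2823 = 5846.0 t N/yr.
Box C: F(C→D) = (5846.0 + 1737) − 3674 = 3909.0 t N/yr.
Box D throughput = its input = 3909.0 t N/yr; τ = 2045 / 3909.0 = 0.5232 yr.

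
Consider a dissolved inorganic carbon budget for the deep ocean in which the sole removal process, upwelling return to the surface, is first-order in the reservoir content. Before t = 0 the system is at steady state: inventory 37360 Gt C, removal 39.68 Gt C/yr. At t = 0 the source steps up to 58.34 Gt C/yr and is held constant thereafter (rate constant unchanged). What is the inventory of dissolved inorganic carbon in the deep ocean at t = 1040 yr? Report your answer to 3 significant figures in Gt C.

The sink rate constant is k = F₀/M₀ = 39.68/37360 = 0.001062 yr⁻¹.
Solving dM/dt = F₁ − kM with M(0) = M₀ gives M(t) = F₁/k + (M₀ − F₁/k)·e^(−kt).
F₁/k = 58.34/0.001062 = 54929 Gt C; kt = 0.001062 × 1040 = 1.105, e^(−kt) = 0.3313.
M(1040) = 54929 + (37360 − 54929) × 0.3313 = 54929 − 5821 = 49108 Gt C.

49100 Gt C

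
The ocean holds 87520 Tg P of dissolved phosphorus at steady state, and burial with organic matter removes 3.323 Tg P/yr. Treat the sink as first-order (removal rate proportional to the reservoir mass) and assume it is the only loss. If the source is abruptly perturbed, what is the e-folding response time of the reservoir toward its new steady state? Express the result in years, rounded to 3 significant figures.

For a linear reservoir the response time equals the residence time τ = M/F.
τ = 87520 / 3.323 = 26340 yr.

26300 yr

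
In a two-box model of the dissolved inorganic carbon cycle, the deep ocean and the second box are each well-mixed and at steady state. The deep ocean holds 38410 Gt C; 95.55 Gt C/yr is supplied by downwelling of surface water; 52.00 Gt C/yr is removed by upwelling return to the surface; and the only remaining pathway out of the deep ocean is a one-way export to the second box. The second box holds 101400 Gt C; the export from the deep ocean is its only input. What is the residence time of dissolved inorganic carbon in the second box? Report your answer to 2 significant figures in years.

Balance the deep ocean: ΣF_in = 95.550 Gt C/yr.
Export to the second box = ΣF_in − (52.00) = 43.550 Gt C/yr.
At steady state the output of the second box equals its input, 43.550 Gt C/yr.
τ = M / F = 101400 / 43.550 = 2328 yr.

2300 yr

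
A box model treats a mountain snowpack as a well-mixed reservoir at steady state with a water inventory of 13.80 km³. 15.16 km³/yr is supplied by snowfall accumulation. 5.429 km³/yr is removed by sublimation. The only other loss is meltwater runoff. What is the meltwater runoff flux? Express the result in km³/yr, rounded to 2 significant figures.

At steady state ΣF_in = ΣF_out.
ΣF_in = 15.160 km³/yr.
Meltwater runoff flux = ΣF_in − (5.429) = 15.160 − 5.429 = 9.731 km³/yr.

9.7 km³/yr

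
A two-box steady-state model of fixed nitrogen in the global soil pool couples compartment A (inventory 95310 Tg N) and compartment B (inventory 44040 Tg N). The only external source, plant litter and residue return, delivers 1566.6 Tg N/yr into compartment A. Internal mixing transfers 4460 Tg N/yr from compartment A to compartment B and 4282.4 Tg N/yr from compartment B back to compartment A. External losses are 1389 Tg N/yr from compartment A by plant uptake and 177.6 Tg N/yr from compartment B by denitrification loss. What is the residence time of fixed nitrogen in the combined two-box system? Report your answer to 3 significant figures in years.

For the system as a whole, the A↔B exchange is internal and contributes nothing to the throughput; only the external sinks remove mass.
M_total = 95310 + 44040 = 139350 Tg N.
ΣF_external_out = 1389 + 177.6 = 1566.6 Tg N/yr.
τ = M_total / ΣF_ext = 139350 / 1566.6 = 88.95 yr.

89.0 yr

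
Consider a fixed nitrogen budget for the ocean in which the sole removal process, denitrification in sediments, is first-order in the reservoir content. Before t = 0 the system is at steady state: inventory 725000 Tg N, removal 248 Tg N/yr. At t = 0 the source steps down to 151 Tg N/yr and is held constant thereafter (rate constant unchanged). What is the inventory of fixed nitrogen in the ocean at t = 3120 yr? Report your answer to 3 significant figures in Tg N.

539000 Tg N

The sink rate constant is k = F₀/M₀ = 248/725000 = 0.0003421 yr⁻¹.
Solving dM/dt = F₁ − kM with M(0) = M₀ gives M(t) = F₁/k + (M₀ − F₁/k)·e^(−kt).
F₁/k = 151/0.0003421 = 441430 Tg N; kt = 0.0003421 × 3120 = 1.067, e^(−kt) = 0.3440.
M(3120) = 441430 + (725000 − 441430) × 0.3440 = 441430 + 97530 = 538970 Tg N.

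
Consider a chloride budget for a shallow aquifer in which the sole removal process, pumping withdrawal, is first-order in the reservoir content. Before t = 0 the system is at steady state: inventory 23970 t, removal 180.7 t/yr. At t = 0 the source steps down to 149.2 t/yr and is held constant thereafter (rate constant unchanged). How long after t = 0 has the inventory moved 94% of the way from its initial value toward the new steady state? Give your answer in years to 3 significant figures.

τ = M₀/F₀ = 23970/180.7 = 132.7 yr.
The remaining gap fraction is e^(−t/τ); 94% covered ⇒ e^(−t/τ) = 0.0600.
t = −τ ln(0.0600) = 132.7 × 2.813 = 373.2 yr.

373 yr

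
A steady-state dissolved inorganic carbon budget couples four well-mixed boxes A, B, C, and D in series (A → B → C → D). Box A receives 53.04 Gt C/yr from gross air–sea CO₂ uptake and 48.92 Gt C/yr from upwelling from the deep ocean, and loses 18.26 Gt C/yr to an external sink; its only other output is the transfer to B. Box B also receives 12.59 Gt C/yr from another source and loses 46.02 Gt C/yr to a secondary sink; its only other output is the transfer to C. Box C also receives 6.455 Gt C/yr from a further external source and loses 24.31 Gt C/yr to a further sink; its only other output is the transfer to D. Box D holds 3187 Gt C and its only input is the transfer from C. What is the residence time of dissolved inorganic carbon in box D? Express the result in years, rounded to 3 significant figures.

Box A: F(A→B) = (53.04 + 48.92) − 18.26 = 83.700 Gt C/yr.
Box B: F(B→C) = (83.700 + 12.59) − 46.02 = 50.270 Gt C/yr.
Box C: F(C→D) = (50.270 + 6.455) − 24.31 = 32.415 Gt C/yr.
Box D throughput = its input = 32.415 Gt C/yr; τ = 3187 / 32.415 = 98.32 yr.

98.3 yr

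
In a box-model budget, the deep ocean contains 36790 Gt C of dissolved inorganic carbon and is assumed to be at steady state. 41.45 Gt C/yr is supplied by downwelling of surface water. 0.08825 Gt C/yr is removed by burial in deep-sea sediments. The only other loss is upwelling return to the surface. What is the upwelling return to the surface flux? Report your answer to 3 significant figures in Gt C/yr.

At steady state ΣF_in = ΣF_out.
ΣF_in = 41.450 Gt C/yr.
Upwelling return to the surface flux = ΣF_in − (0.08825) = 41.450 − 0.08825 = 41.36 Gt C/yr.

41.4 Gt C/yr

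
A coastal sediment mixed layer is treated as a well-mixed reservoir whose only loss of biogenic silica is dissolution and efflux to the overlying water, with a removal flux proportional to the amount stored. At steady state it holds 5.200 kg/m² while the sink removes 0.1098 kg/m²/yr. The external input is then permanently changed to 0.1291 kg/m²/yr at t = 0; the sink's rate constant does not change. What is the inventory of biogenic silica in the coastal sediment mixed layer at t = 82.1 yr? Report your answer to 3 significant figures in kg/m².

The sink rate constant is k = F₀/M₀ = 0.1098/5.200 = 0.02112 yr⁻¹.
Solving dM/dt = F₁ − kM with M(0) = M₀ gives M(t) = F₁/k + (M₀ − F₁/k)·e^(−kt).
F₁/k = 0.1291/0.02112 = 6.1140 kg/m²; kt = 0.02112 × 82.1 = 1.734, e^(−kt) = 0.1767.
M(82.1) = 6.1140 + (5.200 − 6.1140) × 0.1767 = 6.1140 − 0.1615 = 5.9526 kg/m².

5.95 kg/m²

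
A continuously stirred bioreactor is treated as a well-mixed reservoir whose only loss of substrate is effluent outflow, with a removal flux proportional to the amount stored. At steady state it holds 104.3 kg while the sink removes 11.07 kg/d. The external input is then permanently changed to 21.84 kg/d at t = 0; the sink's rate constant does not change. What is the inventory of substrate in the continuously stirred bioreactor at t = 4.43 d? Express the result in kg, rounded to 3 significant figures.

142 kg

τ = M₀/F₀ = 104.3/11.07 = 9.422 d; rate constant k = 1/τ.
New steady state M_∞ = F₁/k = F₁·τ = 21.84 × 9.422 = 205.77 kg.
M(t) = M_∞ + (M₀ − M_∞)·e^(−t/τ); t/τ = 4.43/9.422 = 0.4702, so e^(−t/τ) = 0.6249.
M(t) = 205.77 − 101.5 × 0.6249 = 142.36 kg.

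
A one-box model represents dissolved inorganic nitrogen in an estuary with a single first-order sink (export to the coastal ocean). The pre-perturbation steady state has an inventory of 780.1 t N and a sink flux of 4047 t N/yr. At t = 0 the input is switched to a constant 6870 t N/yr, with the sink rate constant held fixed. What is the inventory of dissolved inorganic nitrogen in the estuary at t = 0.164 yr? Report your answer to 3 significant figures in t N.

1090 t N

The sink rate constant is k = F₀/M₀ = 4047/780.1 = 5.188 yr⁻¹.
Solving dM/dt = F₁ − kM with M(0) = M₀ gives M(t) = F₁/k + (M₀ − F₁/k)·e^(−kt).
F₁/k = 6870/5.188 = 1324.3 t N; kt = 5.188 × 0.164 = 0.8508, e^(−kt) = 0.4271.
M(0.164) = 1324.3 + (780.1 − 1324.3) × 0.4271 = 1324.3 − 232.4 = 1091.9 t N.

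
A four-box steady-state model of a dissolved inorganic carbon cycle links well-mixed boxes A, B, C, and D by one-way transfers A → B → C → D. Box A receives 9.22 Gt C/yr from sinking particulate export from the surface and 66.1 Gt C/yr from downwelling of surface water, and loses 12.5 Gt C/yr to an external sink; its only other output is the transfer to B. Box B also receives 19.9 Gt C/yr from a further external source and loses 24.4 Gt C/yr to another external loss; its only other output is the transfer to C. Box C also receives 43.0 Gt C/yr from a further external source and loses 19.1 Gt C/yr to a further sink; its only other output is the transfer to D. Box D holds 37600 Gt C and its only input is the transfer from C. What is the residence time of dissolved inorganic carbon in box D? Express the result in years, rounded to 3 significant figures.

Box A: F(A→B) = (9.22 + 66.1) − 12.5 = 62.820 Gt C/yr.
Box B: F(B→C) = (62.820 + 19.9) − 24.4 = 58.320 Gt C/yr.
Box C: F(C→D) = (58.320 + 43.0) − 19.1 = 82.220 Gt C/yr.
Box D throughput = its input = 82.220 Gt C/yr; τ = 37600 / 82.220 = 457.3 yr.

457 yr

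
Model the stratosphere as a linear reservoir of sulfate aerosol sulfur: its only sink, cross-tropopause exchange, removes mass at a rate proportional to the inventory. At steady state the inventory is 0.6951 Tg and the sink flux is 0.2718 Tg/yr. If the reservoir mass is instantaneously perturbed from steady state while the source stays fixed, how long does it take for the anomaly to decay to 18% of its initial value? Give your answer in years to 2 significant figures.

4.4 yr

For a linear reservoir the anomaly decays as exp(−t/τ) with τ = M/F = 0.6951/0.2718 = 2.557 yr.
exp(−t/τ) = 0.18 ⇒ t = −τ ln(0.18) = 2.557 × 1.715 = 4.385 yr.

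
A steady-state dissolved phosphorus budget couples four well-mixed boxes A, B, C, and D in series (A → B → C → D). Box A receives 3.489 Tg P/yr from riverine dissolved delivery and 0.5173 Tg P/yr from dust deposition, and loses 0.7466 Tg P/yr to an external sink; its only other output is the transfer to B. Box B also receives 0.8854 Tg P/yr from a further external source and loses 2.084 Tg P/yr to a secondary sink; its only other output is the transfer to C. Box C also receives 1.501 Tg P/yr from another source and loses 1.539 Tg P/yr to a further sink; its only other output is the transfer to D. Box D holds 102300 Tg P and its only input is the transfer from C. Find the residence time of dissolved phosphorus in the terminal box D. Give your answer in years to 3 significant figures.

50600 yr

Box A: F(A→B) = (3.489 + 0.5173) − 0.7466 = 3.2597 Tg P/yr.
Box B: F(B→C) = (3.2597 + 0.8854) − 2.084 = 2.0611 Tg P/yr.
Box C: F(C→D) = (2.0611 + 1.501) − 1.539 = 2.0231 Tg P/yr.
Box D throughput = its input = 2.0231 Tg P/yr; τ = 102300 / 2.0231 = 50570 yr.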